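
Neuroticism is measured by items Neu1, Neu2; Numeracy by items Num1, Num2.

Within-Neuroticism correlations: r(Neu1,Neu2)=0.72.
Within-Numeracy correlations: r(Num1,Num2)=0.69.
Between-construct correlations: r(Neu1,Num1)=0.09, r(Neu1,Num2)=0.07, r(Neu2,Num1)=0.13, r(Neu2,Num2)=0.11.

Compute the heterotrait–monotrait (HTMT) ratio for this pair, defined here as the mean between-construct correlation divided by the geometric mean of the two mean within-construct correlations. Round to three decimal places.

Mean between = 0.40/4 = 0.1000.
Mean within-Neu = 0.72/1 = 0.7200; mean within-Num = 0.69/1 = 0.6900.
Geometric mean = √(0.7200 × 0.6900) = 0.7048.
HTMT = 0.1000 / 0.7048 = 0.142.

0.142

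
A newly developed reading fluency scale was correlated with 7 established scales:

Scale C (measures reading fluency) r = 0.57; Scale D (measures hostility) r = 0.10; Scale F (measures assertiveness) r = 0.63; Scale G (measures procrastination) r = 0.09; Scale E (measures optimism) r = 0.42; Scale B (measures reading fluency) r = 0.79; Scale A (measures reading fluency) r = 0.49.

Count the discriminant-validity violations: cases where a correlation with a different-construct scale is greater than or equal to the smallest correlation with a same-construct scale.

1

Convergent (same construct = reading fluency): Scale C, Scale B, Scale A.
Smallest convergent = 0.49. Discriminant values: 0.10, 0.63, 0.09, 0.42; count ≥ 0.49 → 1.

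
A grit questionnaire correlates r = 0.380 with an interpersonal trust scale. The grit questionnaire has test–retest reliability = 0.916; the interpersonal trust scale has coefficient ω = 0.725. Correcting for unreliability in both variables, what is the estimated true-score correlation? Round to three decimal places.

r_true = r_obs / √(r_xx · r_yy) = 0.380 / √(0.916 × 0.725) = 0.380 / √0.664100 = 0.380 / 0.8149 ≈ 0.466.

0.466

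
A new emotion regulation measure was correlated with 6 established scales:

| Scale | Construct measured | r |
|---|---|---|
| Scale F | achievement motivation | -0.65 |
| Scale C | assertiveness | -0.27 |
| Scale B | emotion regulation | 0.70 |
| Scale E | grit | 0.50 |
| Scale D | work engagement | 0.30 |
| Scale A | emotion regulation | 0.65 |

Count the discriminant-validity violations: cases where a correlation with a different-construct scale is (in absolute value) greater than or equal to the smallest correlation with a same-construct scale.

1

Convergent (same construct = emotion regulation): Scale B, Scale A.
Smallest convergent = 0.65. Discriminant |r|: 0.65, 0.27, 0.50, 0.30; count ≥ 0.65 → 1.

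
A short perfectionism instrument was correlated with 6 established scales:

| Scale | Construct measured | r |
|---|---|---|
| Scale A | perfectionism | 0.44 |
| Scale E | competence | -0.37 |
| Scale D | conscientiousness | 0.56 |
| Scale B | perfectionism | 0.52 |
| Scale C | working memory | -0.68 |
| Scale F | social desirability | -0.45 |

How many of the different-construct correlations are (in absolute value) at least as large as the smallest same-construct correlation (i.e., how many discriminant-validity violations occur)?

Convergent (same construct = perfectionism): Scale A, Scale B.
Smallest convergent = 0.44. Discriminant |r|: 0.37, 0.56, 0.68, 0.45; count ≥ 0.44 → 3.

3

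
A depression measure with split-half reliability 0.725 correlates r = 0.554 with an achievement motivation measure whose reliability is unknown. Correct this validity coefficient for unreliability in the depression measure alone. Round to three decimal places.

0.651

Single correction: r_c = r_obs / √r_xx = 0.554 / √0.725 = 0.554 / 0.8515 ≈ 0.651.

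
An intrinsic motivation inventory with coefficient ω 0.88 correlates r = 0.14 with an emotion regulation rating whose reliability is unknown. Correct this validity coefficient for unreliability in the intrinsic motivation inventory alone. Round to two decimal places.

Single correction: r_c = r_obs / √r_xx = 0.14 / √0.88 = 0.14 / 0.9381 ≈ 0.15.

0.15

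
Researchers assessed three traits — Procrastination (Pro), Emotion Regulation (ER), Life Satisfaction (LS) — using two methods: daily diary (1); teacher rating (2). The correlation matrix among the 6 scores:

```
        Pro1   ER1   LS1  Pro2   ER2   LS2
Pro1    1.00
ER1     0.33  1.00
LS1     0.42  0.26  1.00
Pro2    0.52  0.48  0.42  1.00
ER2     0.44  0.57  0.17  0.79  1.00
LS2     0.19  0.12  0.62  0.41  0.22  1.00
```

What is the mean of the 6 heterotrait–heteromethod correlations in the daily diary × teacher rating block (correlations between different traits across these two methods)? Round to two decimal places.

HTHM values (method 1 × method 2): 0.44, 0.19, 0.48, 0.12, 0.42, 0.17; mean = 1.82/6 = 0.30.

0.30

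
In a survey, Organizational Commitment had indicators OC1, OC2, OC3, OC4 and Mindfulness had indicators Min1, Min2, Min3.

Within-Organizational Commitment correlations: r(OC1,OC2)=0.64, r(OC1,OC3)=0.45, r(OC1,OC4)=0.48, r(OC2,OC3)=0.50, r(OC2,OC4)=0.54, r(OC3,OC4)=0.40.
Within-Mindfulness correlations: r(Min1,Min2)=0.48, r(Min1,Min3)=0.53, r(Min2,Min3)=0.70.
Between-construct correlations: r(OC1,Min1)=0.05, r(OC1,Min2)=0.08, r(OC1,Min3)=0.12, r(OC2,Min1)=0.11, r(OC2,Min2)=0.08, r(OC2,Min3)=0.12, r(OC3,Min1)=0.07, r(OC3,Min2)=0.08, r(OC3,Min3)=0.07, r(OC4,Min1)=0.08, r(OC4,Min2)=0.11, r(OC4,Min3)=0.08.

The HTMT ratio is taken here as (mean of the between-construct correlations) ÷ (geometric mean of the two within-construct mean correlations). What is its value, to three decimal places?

0.164

Between-construct mean = 1.05/12 = 0.0875.
Mean within-OC = 3.01/6 = 0.5017; mean within-Min = 1.71/3 = 0.5700.
Geometric mean = √(0.5017 × 0.5700) = 0.5348.
HTMT = 0.0875 / 0.5348 = 0.164.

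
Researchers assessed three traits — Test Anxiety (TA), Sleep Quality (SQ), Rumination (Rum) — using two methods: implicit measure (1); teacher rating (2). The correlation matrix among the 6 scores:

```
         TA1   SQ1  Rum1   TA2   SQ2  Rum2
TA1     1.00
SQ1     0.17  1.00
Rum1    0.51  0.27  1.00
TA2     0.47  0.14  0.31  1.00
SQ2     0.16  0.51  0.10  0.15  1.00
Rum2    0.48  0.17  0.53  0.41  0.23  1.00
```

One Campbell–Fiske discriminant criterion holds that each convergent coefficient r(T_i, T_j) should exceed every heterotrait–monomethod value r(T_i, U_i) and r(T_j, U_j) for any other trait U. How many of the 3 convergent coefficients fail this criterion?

Checking each validity diagonal entry against its comparison values:
TA (methods 1·2): 0.47 vs {0.17, 0.15, 0.51, 0.41} → fail.
SQ (methods 1·2): 0.51 vs {0.17, 0.15, 0.27, 0.23} → pass.
Rum (methods 1·2): 0.53 vs {0.51, 0.41, 0.27, 0.23} → pass.
1 of 3 fail.

1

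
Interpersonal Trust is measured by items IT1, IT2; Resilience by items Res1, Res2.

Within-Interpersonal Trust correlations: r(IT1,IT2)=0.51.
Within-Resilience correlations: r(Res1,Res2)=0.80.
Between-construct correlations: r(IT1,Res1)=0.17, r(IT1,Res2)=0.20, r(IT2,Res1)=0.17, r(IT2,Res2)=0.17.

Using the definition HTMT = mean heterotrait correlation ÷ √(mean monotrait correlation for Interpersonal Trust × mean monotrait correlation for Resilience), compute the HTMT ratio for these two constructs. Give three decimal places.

Between-construct mean = 0.71/4 = 0.1775.
Mean within-IT = 0.51/1 = 0.5100; mean within-Res = 0.80/1 = 0.8000.
Geometric mean = √(0.5100 × 0.8000) = 0.6387.
HTMT = 0.1775 / 0.6387 = 0.278.

0.278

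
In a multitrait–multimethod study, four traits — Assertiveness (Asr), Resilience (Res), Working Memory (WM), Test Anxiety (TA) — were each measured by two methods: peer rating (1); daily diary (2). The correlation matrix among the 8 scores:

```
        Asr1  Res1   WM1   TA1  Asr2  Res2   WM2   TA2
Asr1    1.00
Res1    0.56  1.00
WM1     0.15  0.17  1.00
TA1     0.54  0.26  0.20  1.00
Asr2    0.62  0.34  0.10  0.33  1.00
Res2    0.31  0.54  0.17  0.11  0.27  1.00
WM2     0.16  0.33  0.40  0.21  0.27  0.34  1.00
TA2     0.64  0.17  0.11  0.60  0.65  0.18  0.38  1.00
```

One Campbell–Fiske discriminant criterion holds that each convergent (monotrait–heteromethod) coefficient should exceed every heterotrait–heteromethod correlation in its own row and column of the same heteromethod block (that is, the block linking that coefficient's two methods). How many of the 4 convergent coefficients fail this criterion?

Convergent coefficients and their comparison sets:
Asr (methods 1·2): 0.62 vs {0.31, 0.34, 0.16, 0.10, 0.64, 0.33} → fail.
Res (methods 1·2): 0.54 vs {0.34, 0.31, 0.33, 0.17, 0.17, 0.11} → pass.
WM (methods 1·2): 0.40 vs {0.10, 0.16, 0.17, 0.33, 0.11, 0.21} → pass.
TA (methods 1·2): 0.60 vs {0.33, 0.64, 0.11, 0.17, 0.21, 0.11} → fail.
2 of 4 fail.

2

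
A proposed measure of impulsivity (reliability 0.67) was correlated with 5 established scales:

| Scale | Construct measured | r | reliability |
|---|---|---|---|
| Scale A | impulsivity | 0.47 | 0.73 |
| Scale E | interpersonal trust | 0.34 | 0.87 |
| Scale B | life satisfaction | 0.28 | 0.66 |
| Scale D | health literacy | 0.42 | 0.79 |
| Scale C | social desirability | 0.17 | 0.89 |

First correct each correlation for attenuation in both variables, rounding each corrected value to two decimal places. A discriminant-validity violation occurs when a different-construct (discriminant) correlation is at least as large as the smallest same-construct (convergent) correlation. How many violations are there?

Disattenuated r (r / √(r_scale · r_new)):
  Scale A (conv): 0.47 / √(0.73·0.67) = 0.67
  Scale E (disc): 0.34 / √(0.87·0.67) = 0.45
  Scale B (disc): 0.28 / √(0.66·0.67) = 0.42
  Scale D (disc): 0.42 / √(0.79·0.67) = 0.58
  Scale C (disc): 0.17 / √(0.89·0.67) = 0.22
Smallest convergent = 0.67. Discriminant values: 0.45, 0.42, 0.58, 0.22; count ≥ 0.67 → 0.

0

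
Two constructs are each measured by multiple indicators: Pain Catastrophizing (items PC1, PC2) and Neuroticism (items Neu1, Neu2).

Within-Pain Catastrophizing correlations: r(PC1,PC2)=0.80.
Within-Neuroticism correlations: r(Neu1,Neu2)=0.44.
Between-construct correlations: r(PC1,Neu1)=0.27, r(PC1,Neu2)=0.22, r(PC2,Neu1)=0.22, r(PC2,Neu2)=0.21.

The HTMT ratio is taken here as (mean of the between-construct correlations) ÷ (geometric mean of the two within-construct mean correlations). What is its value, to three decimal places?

Mean heterotrait r = 0.92/4 = 0.2300.
Mean within-PC = 0.80/1 = 0.8000; mean within-Neu = 0.44/1 = 0.4400.
Geometric mean = √(0.8000 × 0.4400) = 0.5933.
HTMT = 0.2300 / 0.5933 = 0.388.

0.388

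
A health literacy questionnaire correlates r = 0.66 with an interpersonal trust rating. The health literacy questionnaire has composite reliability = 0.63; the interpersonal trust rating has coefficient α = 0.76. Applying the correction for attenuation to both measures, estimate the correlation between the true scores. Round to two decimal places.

0.95

r_true = r_obs / √(r_xx · r_yy) = 0.66 / √(0.63 × 0.76) = 0.66 / √0.4788 = 0.66 / 0.6920 ≈ 0.95.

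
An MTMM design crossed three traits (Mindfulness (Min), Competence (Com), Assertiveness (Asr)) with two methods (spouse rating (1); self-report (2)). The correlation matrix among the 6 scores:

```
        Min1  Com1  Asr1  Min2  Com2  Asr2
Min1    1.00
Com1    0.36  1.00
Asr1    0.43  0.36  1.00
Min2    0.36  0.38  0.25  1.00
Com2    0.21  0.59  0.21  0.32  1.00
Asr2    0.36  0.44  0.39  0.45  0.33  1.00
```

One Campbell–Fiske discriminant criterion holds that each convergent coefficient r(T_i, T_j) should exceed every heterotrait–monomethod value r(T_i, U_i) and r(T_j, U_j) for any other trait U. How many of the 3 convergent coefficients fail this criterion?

2

Each convergent coefficient versus the relevant comparison correlations:
Min (methods 1·2): 0.36 vs {0.36, 0.32, 0.43, 0.45} → fail.
Com (methods 1·2): 0.59 vs {0.36, 0.32, 0.36, 0.33} → pass.
Asr (methods 1·2): 0.39 vs {0.43, 0.45, 0.36, 0.33} → fail.
2 of 3 fail.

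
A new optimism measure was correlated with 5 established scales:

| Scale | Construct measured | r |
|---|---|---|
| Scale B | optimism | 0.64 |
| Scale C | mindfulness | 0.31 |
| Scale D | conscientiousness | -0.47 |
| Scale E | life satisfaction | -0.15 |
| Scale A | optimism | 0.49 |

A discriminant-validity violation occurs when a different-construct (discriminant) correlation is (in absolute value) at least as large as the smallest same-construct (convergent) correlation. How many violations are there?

0

Convergent (same construct = optimism): Scale B, Scale A.
Smallest convergent = 0.49. Discriminant |r|: 0.31, 0.47, 0.15; count ≥ 0.49 → 0.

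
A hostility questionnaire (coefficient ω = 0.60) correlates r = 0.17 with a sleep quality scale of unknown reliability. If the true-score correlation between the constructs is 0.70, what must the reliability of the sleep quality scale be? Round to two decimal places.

0.10

r_true = r_obs / √(r_xx · r_yy) ⇒ 0.70 = 0.17 / √(0.60 · r_yy).
√(0.60 · r_yy) = 0.17 / 0.70 = 0.2429; 0.60 · r_yy = 0.0590; r_yy = 0.0590 / 0.60 ≈ 0.10.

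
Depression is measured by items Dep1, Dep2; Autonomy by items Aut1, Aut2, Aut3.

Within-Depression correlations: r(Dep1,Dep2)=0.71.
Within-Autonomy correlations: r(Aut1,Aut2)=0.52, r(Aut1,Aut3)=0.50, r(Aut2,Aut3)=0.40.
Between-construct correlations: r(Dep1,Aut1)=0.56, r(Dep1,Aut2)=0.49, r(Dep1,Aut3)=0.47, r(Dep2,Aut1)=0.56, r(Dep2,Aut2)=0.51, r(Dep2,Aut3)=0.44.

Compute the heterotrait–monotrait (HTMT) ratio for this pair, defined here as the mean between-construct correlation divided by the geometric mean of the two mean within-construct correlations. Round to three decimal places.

Mean between = 3.03/6 = 0.5050.
Mean within-Dep = 0.71/1 = 0.7100; mean within-Aut = 1.42/3 = 0.4733.
Geometric mean = √(0.7100 × 0.4733) = 0.5797.
HTMT = 0.5050 / 0.5797 = 0.871.

0.871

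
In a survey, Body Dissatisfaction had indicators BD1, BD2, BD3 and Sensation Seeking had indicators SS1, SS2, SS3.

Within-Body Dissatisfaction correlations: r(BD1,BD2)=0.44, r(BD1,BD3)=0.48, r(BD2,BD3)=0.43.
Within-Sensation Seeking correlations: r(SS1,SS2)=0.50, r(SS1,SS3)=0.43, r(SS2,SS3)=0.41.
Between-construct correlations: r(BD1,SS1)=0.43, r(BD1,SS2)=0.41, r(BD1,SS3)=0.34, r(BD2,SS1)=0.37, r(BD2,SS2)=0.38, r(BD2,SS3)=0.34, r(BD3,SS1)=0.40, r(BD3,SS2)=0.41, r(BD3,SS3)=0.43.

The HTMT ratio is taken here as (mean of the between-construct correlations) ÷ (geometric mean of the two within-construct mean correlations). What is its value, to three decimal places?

0.870

Mean heterotrait r = 3.51/9 = 0.3900.
Mean within-BD = 1.35/3 = 0.4500; mean within-SS = 1.34/3 = 0.4467.
Geometric mean = √(0.4500 × 0.4467) = 0.4483.
HTMT = 0.3900 / 0.4483 = 0.870.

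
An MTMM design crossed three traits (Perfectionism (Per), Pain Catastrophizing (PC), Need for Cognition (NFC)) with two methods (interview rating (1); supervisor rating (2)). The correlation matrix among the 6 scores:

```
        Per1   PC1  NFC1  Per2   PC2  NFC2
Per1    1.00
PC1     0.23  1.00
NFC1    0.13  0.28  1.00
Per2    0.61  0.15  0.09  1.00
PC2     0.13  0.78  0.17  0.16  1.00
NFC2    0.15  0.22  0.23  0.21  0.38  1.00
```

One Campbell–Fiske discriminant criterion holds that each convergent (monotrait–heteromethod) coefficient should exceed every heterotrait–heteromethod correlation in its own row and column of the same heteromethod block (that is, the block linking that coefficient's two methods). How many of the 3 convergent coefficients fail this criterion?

Convergent coefficients and their comparison sets:
Per (methods 1·2): 0.61 vs {0.13, 0.15, 0.15, 0.09} → pass.
PC (methods 1·2): 0.78 vs {0.15, 0.13, 0.22, 0.17} → pass.
NFC (methods 1·2): 0.23 vs {0.09, 0.15, 0.17, 0.22} → pass.
0 of 3 fail.

0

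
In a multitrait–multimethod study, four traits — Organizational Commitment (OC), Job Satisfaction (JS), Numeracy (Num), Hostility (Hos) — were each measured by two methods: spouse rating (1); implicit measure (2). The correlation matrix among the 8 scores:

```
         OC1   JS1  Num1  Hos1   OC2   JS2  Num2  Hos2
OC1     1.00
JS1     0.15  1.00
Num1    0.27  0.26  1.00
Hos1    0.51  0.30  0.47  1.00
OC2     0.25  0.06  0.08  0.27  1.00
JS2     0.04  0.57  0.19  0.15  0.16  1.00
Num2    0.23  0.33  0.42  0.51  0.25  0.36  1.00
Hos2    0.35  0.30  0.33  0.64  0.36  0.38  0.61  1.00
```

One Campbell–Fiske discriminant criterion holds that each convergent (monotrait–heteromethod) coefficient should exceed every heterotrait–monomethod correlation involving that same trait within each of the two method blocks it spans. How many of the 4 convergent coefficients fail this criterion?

Checking each validity diagonal entry against its comparison values:
OC (methods 1·2): 0.25 vs {0.15, 0.16, 0.27, 0.25, 0.51, 0.36} → fail.
JS (methods 1·2): 0.57 vs {0.15, 0.16, 0.26, 0.36, 0.30, 0.38} → pass.
Num (methods 1·2): 0.42 vs {0.27, 0.25, 0.26, 0.36, 0.47, 0.61} → fail.
Hos (methods 1·2): 0.64 vs {0.51, 0.36, 0.30, 0.38, 0.47, 0.61} → pass.
2 of 4 fail.

2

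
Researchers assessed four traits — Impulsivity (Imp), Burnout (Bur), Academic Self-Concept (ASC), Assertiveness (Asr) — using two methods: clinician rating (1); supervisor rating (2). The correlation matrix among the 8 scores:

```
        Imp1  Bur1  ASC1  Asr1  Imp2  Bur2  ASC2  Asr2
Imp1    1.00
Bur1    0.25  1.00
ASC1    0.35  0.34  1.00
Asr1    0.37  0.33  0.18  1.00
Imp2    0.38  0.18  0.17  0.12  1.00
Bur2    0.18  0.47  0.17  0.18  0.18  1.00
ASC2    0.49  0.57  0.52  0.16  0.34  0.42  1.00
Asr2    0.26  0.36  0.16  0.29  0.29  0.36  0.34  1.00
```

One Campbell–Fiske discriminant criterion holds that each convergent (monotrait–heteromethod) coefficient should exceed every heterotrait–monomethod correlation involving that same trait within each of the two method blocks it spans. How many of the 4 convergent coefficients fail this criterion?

Checking each validity diagonal entry against its comparison values:
Imp (methods 1·2): 0.38 vs {0.25, 0.18, 0.35, 0.34, 0.37, 0.29} → pass.
Bur (methods 1·2): 0.47 vs {0.25, 0.18, 0.34, 0.42, 0.33, 0.36} → pass.
ASC (methods 1·2): 0.52 vs {0.35, 0.34, 0.34, 0.42, 0.18, 0.34} → pass.
Asr (methods 1·2): 0.29 vs {0.37, 0.29, 0.33, 0.36, 0.18, 0.34} → fail.
1 of 4 fail.

1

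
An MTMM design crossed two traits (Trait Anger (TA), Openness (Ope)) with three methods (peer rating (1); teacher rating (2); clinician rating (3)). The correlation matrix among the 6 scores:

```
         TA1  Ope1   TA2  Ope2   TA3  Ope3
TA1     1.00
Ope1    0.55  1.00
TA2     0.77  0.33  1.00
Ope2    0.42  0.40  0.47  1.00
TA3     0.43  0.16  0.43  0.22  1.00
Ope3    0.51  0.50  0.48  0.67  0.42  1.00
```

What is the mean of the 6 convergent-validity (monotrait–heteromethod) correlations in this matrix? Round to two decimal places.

Convergent values: 0.77, 0.43, 0.43, 0.40, 0.50, 0.67; mean = 3.20/6 = 0.53.

0.53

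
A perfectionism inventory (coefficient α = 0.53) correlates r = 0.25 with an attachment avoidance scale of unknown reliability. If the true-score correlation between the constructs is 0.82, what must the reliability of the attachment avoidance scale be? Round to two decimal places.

r_true = r_obs / √(r_xx · r_yy) ⇒ 0.82 = 0.25 / √(0.53 · r_yy).
√(0.53 · r_yy) = 0.25 / 0.82 = 0.3049; 0.53 · r_yy = 0.0930; r_yy = 0.0930 / 0.53 ≈ 0.18.

0.18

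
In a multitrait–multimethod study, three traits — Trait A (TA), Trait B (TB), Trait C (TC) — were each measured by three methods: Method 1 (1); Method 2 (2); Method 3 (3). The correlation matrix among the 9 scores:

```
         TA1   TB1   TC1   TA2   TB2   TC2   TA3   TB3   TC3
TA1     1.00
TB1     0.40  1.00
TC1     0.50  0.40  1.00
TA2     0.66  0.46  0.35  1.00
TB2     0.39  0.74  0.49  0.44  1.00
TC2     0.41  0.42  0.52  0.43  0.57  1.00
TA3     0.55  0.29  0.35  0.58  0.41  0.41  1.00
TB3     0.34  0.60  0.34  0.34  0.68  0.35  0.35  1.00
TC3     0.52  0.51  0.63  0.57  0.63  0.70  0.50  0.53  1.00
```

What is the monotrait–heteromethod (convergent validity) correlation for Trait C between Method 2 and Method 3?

0.70

Same trait (TC), different methods: r(TC2, TC3) = 0.70.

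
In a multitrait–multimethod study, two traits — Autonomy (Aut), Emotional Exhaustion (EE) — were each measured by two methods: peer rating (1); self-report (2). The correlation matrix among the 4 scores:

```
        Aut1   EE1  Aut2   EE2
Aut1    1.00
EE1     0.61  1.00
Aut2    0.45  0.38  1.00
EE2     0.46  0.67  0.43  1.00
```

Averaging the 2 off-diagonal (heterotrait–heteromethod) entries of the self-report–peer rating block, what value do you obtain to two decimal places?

0.42

HTHM values (method 2 × method 1): 0.38, 0.46; mean = 0.84/2 = 0.42.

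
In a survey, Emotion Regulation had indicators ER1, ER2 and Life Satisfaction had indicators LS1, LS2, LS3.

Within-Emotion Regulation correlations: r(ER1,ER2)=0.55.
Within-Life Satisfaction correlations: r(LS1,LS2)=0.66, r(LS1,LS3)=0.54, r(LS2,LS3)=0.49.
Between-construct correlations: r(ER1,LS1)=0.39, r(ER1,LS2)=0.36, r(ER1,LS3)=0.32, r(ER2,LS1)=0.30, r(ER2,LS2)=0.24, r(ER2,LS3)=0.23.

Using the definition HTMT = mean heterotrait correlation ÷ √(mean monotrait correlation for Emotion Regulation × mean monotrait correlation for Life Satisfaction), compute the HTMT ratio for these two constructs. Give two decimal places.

Between-construct mean = 1.84/6 = 0.3067.
Mean within-ER = 0.55/1 = 0.5500; mean within-LS = 1.69/3 = 0.5633.
Geometric mean = √(0.5500 × 0.5633) = 0.5566.
HTMT = 0.3067 / 0.5566 = 0.55.

0.55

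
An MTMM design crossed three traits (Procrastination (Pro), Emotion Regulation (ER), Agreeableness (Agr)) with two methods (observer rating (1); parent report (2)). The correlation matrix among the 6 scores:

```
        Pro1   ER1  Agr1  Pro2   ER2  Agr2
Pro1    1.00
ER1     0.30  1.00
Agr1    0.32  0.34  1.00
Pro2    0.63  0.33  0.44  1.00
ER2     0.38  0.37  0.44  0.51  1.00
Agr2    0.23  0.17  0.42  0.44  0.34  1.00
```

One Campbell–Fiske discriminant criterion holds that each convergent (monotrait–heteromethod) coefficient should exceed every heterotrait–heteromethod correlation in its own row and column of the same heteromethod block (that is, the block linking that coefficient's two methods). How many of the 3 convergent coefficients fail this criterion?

2

Checking each validity diagonal entry against its comparison values:
Pro (methods 1·2): 0.63 vs {0.38, 0.33, 0.23, 0.44} → pass.
ER (methods 1·2): 0.37 vs {0.33, 0.38, 0.17, 0.44} → fail.
Agr (methods 1·2): 0.42 vs {0.44, 0.23, 0.44, 0.17} → fail.
2 of 3 fail.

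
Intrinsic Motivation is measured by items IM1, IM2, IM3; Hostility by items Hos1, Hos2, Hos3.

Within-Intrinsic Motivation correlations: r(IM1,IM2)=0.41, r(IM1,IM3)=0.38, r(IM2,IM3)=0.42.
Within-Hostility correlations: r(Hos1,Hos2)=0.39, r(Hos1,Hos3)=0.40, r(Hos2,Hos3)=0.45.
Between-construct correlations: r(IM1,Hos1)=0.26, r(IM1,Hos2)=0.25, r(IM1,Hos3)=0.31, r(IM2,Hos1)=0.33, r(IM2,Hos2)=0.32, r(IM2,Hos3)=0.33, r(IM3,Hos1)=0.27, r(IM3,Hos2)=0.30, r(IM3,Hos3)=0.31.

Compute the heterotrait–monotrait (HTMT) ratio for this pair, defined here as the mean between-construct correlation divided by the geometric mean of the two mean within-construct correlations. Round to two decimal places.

Mean between = 2.68/9 = 0.2978.
Mean within-IM = 1.21/3 = 0.4033; mean within-Hos = 1.24/3 = 0.4133.
Geometric mean = √(0.4033 × 0.4133) = 0.4083.
HTMT = 0.2978 / 0.4083 = 0.73.

0.73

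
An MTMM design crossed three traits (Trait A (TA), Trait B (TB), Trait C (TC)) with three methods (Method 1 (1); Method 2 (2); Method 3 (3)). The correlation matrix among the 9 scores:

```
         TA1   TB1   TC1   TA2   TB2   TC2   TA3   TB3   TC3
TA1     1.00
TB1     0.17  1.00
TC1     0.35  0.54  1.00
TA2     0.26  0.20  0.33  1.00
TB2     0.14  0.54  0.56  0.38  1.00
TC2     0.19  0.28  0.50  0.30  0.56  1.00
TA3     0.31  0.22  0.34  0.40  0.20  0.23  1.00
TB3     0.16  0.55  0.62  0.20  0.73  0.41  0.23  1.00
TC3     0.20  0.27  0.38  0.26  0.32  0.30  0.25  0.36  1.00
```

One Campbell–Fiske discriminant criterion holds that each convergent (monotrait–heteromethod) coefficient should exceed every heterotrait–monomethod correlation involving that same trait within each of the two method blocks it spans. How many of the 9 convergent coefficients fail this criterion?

Checking each validity diagonal entry against its comparison values:
TA (methods 1·2): 0.26 vs {0.17, 0.38, 0.35, 0.30} → fail.
TA (methods 1·3): 0.31 vs {0.17, 0.23, 0.35, 0.25} → fail.
TA (methods 2·3): 0.40 vs {0.38, 0.23, 0.30, 0.25} → pass.
TB (methods 1·2): 0.54 vs {0.17, 0.38, 0.54, 0.56} → fail.
TB (methods 1·3): 0.55 vs {0.17, 0.23, 0.54, 0.36} → pass.
TB (methods 2·3): 0.73 vs {0.38, 0.23, 0.56, 0.36} → pass.
TC (methods 1·2): 0.50 vs {0.35, 0.30, 0.54, 0.56} → fail.
TC (methods 1·3): 0.38 vs {0.35, 0.25, 0.54, 0.36} → fail.
TC (methods 2·3): 0.30 vs {0.30, 0.25, 0.56, 0.36} → fail.
6 of 9 fail.

6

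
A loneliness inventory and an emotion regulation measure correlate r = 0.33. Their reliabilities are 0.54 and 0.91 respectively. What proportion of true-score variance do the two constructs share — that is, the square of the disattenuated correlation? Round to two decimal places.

0.22

Disattenuated r = 0.33 / √(0.54 × 0.91) = 0.33 / 0.7010 = 0.4708.
Shared true-score variance = 0.4708² = 0.2217 ≈ 0.22.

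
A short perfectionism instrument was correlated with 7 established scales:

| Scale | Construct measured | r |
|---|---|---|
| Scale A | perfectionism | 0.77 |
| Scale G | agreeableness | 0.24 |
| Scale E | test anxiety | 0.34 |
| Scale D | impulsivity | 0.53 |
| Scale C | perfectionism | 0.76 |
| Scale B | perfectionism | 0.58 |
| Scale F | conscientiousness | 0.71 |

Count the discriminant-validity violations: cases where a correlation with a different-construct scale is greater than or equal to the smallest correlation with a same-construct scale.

Convergent (same construct = perfectionism): Scale A, Scale C, Scale B.
Smallest convergent = 0.58. Discriminant values: 0.24, 0.34, 0.53, 0.71; count ≥ 0.58 → 1.

1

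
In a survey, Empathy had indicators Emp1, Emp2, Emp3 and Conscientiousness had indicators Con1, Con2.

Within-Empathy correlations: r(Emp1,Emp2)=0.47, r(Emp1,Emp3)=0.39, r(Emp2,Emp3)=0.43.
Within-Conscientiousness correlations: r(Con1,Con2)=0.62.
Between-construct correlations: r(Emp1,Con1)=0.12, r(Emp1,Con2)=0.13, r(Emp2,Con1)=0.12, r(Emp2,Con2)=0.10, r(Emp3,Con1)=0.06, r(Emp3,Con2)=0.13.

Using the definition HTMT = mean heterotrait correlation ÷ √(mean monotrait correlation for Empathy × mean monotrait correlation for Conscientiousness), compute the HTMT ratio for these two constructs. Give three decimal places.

0.213

Mean between = 0.66/6 = 0.1100.
Mean within-Emp = 1.29/3 = 0.4300; mean within-Con = 0.62/1 = 0.6200.
Geometric mean = √(0.4300 × 0.6200) = 0.5163.
HTMT = 0.1100 / 0.5163 = 0.213.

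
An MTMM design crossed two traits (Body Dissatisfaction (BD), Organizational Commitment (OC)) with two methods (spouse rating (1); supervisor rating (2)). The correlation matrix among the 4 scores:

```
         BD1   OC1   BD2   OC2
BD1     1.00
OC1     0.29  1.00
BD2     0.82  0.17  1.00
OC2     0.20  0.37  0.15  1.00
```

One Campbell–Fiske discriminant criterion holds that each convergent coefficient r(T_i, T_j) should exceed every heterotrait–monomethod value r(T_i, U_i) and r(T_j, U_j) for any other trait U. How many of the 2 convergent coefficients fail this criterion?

0

Checking each validity diagonal entry against its comparison values:
BD (methods 1·2): 0.82 vs {0.29, 0.15} → pass.
OC (methods 1·2): 0.37 vs {0.29, 0.15} → pass.
0 of 2 fail.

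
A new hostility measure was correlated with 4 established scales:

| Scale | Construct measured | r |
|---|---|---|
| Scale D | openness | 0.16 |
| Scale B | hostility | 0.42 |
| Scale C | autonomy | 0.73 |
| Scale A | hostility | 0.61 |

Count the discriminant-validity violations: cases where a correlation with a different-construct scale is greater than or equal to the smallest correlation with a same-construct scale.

Convergent (same construct = hostility): Scale B, Scale A.
Smallest convergent = 0.42. Discriminant values: 0.16, 0.73; count ≥ 0.42 → 1.

1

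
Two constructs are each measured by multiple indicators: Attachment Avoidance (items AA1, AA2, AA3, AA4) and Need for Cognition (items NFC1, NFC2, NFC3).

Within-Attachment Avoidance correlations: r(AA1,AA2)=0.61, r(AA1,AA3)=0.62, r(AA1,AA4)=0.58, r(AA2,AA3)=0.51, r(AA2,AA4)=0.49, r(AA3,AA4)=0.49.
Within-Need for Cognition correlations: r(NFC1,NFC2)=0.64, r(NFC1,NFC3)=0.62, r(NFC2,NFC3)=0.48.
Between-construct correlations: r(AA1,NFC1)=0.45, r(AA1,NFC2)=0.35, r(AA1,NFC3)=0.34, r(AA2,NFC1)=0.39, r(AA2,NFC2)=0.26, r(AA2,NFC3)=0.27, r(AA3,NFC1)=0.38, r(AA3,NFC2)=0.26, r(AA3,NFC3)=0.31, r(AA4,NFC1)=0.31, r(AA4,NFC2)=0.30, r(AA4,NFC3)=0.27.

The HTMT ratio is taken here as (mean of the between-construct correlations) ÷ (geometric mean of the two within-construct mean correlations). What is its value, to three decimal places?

Mean heterotrait r = 3.89/12 = 0.3242.
Mean within-AA = 3.30/6 = 0.5500; mean within-NFC = 1.74/3 = 0.5800.
Geometric mean = √(0.5500 × 0.5800) = 0.5648.
HTMT = 0.3242 / 0.5648 = 0.574.

0.574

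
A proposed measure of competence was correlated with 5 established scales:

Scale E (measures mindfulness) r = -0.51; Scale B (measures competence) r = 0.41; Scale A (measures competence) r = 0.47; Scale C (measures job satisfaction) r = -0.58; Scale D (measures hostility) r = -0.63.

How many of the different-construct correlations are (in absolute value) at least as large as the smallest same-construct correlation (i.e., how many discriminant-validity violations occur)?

Convergent (same construct = competence): Scale B, Scale A.
Smallest convergent = 0.41. Discriminant |r|: 0.51, 0.58, 0.63; count ≥ 0.41 → 3.

3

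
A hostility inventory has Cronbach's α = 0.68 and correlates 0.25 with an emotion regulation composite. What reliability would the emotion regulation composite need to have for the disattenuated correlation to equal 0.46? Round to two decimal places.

0.43

r_true = r_obs / √(r_xx · r_yy) ⇒ 0.46 = 0.25 / √(0.68 · r_yy).
√(0.68 · r_yy) = 0.25 / 0.46 = 0.5435; 0.68 · r_yy = 0.2954; r_yy = 0.2954 / 0.68 ≈ 0.43.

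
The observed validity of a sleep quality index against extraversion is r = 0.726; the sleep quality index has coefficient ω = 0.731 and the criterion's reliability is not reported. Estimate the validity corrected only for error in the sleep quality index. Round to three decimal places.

Single correction: r_c = r_obs / √r_xx = 0.726 / √0.731 = 0.726 / 0.8550 ≈ 0.849.

0.849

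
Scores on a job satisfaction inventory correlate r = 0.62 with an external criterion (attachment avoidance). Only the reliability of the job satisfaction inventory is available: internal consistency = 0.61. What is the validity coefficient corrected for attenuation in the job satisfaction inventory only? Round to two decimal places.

Single correction: r_c = r_obs / √r_xx = 0.62 / √0.61 = 0.62 / 0.7810 ≈ 0.79.

0.79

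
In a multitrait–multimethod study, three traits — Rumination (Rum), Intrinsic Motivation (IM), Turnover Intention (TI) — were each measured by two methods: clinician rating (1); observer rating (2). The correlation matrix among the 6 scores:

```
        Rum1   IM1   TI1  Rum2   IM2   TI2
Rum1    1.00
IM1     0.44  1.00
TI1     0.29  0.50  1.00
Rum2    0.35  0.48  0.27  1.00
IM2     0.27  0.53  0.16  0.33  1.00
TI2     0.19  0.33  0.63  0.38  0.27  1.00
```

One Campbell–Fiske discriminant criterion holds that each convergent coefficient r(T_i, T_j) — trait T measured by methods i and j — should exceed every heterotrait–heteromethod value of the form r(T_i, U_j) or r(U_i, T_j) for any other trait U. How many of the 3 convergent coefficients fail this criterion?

1

Each convergent coefficient versus the relevant comparison correlations:
Rum (methods 1·2): 0.35 vs {0.27, 0.48, 0.19, 0.27} → fail.
IM (methods 1·2): 0.53 vs {0.48, 0.27, 0.33, 0.16} → pass.
TI (methods 1·2): 0.63 vs {0.27, 0.19, 0.16, 0.33} → pass.
1 of 3 fail.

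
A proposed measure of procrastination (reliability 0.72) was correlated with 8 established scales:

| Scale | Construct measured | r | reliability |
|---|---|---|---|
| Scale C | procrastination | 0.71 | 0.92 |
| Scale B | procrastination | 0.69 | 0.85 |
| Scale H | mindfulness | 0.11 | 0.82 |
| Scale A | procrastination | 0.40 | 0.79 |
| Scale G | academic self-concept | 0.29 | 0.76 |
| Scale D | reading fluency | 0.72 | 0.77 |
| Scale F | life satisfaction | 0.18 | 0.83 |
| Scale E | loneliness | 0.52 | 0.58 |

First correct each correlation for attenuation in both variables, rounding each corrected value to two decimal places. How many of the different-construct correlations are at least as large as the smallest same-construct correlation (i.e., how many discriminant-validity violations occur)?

2

Disattenuated r (r / √(r_scale · r_new)):
  Scale C (conv): 0.71 / √(0.92·0.72) = 0.87
  Scale B (conv): 0.69 / √(0.85·0.72) = 0.88
  Scale H (disc): 0.11 / √(0.82·0.72) = 0.14
  Scale A (conv): 0.40 / √(0.79·0.72) = 0.53
  Scale G (disc): 0.29 / √(0.76·0.72) = 0.39
  Scale D (disc): 0.72 / √(0.77·0.72) = 0.97
  Scale F (disc): 0.18 / √(0.83·0.72) = 0.23
  Scale E (disc): 0.52 / √(0.58·0.72) = 0.80
Smallest convergent = 0.53. Discriminant values: 0.14, 0.39, 0.97, 0.23, 0.80; count ≥ 0.53 → 2.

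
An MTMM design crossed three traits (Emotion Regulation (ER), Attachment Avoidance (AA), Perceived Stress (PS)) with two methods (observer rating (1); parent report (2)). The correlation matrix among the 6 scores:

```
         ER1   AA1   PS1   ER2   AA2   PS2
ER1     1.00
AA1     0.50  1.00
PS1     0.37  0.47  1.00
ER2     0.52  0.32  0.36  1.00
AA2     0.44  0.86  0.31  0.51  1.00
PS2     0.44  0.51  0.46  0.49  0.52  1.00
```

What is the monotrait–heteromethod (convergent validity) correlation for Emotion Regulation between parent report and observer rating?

Same trait (ER), different methods: r(ER2, ER1) = 0.52.

0.52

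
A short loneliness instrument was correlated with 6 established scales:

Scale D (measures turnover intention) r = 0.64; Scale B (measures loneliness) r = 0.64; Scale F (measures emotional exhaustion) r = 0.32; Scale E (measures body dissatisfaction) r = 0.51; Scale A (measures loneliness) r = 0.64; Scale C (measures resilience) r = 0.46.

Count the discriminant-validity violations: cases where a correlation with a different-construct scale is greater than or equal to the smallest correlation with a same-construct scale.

1

Convergent (same construct = loneliness): Scale B, Scale A.
Smallest convergent = 0.64. Discriminant values: 0.64, 0.32, 0.51, 0.46; count ≥ 0.64 → 1.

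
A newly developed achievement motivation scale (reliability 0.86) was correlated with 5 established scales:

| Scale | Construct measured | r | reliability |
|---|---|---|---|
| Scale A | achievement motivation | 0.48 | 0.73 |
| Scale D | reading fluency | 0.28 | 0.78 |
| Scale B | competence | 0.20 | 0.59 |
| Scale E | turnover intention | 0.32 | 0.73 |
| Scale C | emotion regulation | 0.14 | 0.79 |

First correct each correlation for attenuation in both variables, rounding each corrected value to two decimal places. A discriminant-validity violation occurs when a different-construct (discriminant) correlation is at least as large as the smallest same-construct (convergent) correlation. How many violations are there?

0

Disattenuated r (r / √(r_scale · r_new)):
  Scale A (conv): 0.48 / √(0.73·0.86) = 0.61
  Scale D (disc): 0.28 / √(0.78·0.86) = 0.34
  Scale B (disc): 0.20 / √(0.59·0.86) = 0.28
  Scale E (disc): 0.32 / √(0.73·0.86) = 0.40
  Scale C (disc): 0.14 / √(0.79·0.86) = 0.17
Smallest convergent = 0.61. Discriminant values: 0.34, 0.28, 0.40, 0.17; count ≥ 0.61 → 0.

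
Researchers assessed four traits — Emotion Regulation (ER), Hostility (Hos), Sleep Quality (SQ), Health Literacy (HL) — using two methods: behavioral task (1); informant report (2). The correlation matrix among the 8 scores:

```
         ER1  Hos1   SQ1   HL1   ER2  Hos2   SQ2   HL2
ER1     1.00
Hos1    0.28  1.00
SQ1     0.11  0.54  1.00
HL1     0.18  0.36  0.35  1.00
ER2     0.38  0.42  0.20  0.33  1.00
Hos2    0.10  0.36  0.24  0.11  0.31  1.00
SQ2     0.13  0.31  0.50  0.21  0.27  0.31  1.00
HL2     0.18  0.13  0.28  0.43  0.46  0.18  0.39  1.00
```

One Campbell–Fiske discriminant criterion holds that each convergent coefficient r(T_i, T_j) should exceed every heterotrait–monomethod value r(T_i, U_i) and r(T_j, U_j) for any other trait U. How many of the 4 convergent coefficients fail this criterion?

4

Convergent coefficients and their comparison sets:
ER (methods 1·2): 0.38 vs {0.28, 0.31, 0.11, 0.27, 0.18, 0.46} → fail.
Hos (methods 1·2): 0.36 vs {0.28, 0.31, 0.54, 0.31, 0.36, 0.18} → fail.
SQ (methods 1·2): 0.50 vs {0.11, 0.27, 0.54, 0.31, 0.35, 0.39} → fail.
HL (methods 1·2): 0.43 vs {0.18, 0.46, 0.36, 0.18, 0.35, 0.39} → fail.
4 of 4 fail.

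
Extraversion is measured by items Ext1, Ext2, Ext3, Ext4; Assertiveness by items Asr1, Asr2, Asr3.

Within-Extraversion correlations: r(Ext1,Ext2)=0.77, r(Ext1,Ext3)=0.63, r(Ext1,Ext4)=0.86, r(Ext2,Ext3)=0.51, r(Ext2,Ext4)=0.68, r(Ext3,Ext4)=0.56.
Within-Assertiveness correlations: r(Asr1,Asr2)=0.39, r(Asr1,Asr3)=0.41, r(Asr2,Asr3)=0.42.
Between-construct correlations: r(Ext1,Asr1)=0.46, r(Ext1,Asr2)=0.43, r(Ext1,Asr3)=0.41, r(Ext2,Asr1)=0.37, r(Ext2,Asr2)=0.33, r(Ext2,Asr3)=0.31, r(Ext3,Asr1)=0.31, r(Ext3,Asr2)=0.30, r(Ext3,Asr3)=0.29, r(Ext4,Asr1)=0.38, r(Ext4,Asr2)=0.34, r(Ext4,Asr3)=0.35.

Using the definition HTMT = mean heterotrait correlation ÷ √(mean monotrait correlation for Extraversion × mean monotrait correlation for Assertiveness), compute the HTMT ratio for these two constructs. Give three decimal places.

0.684

Mean heterotrait r = 4.28/12 = 0.3567.
Mean within-Ext = 4.01/6 = 0.6683; mean within-Asr = 1.22/3 = 0.4067.
Geometric mean = √(0.6683 × 0.4067) = 0.5213.
HTMT = 0.3567 / 0.5213 = 0.684.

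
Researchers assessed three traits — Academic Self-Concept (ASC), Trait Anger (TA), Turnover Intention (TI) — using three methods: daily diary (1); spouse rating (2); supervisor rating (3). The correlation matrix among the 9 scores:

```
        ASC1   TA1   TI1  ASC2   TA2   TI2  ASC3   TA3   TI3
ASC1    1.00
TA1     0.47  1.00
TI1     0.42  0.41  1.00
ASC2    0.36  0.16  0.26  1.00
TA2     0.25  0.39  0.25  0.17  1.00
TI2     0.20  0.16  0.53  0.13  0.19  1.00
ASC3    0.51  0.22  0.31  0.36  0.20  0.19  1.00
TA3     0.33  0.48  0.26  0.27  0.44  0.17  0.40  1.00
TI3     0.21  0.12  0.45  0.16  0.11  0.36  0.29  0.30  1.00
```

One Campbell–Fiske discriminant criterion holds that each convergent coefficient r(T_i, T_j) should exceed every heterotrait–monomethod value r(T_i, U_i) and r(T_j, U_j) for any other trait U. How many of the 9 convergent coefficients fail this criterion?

Convergent coefficients and their comparison sets:
ASC (methods 1·2): 0.36 vs {0.47, 0.17, 0.42, 0.13} → fail.
ASC (methods 1·3): 0.51 vs {0.47, 0.40, 0.42, 0.29} → pass.
ASC (methods 2·3): 0.36 vs {0.17, 0.40, 0.13, 0.29} → fail.
TA (methods 1·2): 0.39 vs {0.47, 0.17, 0.41, 0.19} → fail.
TA (methods 1·3): 0.48 vs {0.47, 0.40, 0.41, 0.30} → pass.
TA (methods 2·3): 0.44 vs {0.17, 0.40, 0.19, 0.30} → pass.
TI (methods 1·2): 0.53 vs {0.42, 0.13, 0.41, 0.19} → pass.
TI (methods 1·3): 0.45 vs {0.42, 0.29, 0.41, 0.30} → pass.
TI (methods 2·3): 0.36 vs {0.13, 0.29, 0.19, 0.30} → pass.
3 of 9 fail.

3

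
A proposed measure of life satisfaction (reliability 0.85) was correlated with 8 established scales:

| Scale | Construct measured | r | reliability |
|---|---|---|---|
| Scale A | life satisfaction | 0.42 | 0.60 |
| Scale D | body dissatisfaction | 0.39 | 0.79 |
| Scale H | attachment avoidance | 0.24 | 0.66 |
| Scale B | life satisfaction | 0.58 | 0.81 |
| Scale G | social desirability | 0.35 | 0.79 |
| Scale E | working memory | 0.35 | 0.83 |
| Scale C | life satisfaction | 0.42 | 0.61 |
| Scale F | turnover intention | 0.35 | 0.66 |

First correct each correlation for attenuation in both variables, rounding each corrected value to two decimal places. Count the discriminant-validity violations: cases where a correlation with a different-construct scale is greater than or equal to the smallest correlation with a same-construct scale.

0

Disattenuated r (r / √(r_scale · r_new)):
  Scale A (conv): 0.42 / √(0.60·0.85) = 0.59
  Scale D (disc): 0.39 / √(0.79·0.85) = 0.48
  Scale H (disc): 0.24 / √(0.66·0.85) = 0.32
  Scale B (conv): 0.58 / √(0.81·0.85) = 0.70
  Scale G (disc): 0.35 / √(0.79·0.85) = 0.43
  Scale E (disc): 0.35 / √(0.83·0.85) = 0.42
  Scale C (conv): 0.42 / √(0.61·0.85) = 0.58
  Scale F (disc): 0.35 / √(0.66·0.85) = 0.47
Smallest convergent = 0.58. Discriminant values: 0.48, 0.32, 0.43, 0.42, 0.47; count ≥ 0.58 → 0.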